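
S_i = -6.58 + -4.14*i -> [-6.58, -10.72, -14.86, -19.0, -23.14]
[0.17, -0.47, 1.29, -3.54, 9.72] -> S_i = 0.17*(-2.75)^i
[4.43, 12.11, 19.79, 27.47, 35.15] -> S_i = 4.43 + 7.68*i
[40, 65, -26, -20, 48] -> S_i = Random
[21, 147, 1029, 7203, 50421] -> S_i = 21*7^i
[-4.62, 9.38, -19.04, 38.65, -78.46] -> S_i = -4.62*(-2.03)^i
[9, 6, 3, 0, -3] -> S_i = 9 + -3*i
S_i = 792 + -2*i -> [792, 790, 788, 786, 784]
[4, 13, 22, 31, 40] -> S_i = 4 + 9*i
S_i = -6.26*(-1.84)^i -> [-6.26, 11.52, -21.19, 39.0, -71.75]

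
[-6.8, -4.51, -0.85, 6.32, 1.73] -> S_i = Random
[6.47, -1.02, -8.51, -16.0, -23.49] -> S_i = 6.47 + -7.49*i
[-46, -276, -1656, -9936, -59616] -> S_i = -46*6^i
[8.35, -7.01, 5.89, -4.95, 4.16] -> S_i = 8.35*(-0.84)^i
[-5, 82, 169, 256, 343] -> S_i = -5 + 87*i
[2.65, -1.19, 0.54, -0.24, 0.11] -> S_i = 2.65*(-0.45)^i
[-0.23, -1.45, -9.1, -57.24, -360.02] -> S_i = -0.23*6.29^i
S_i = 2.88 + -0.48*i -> [2.88, 2.4, 1.92, 1.44, 0.96]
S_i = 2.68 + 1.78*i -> [2.68, 4.46, 6.24, 8.02, 9.8]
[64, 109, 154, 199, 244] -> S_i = 64 + 45*i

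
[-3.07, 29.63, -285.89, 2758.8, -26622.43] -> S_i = -3.07*(-9.65)^i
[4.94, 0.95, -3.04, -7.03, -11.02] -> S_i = 4.94 + -3.99*i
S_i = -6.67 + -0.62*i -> [-6.67, -7.29, -7.91, -8.53, -9.15]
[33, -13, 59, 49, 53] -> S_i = Random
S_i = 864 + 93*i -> [864, 957, 1050, 1143, 1236]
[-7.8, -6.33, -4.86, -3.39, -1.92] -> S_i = -7.80 + 1.47*i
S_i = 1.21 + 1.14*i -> [1.21, 2.35, 3.49, 4.63, 5.77]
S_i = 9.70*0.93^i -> [9.7, 9.02, 8.39, 7.8, 7.26]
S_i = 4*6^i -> [4, 24, 144, 864, 5184]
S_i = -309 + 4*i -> [-309, -305, -301, -297, -293]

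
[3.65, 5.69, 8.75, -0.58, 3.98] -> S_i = Random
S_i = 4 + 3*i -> [4, 7, 10, 13, 16]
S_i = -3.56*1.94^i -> [-3.56, -6.91, -13.4, -25.99, -50.43]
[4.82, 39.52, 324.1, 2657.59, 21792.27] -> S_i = 4.82*8.20^i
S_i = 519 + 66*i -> [519, 585, 651, 717, 783]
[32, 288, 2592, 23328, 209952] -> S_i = 32*9^i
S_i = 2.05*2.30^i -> [2.05, 4.71, 10.84, 24.94, 57.37]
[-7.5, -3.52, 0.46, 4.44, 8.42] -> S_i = -7.50 + 3.98*i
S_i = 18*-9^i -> [18, -162, 1458, -13122, 118098]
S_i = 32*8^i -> [32, 256, 2048, 16384, 131072]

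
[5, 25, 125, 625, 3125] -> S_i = 5*5^i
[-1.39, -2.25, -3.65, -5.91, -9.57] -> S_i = -1.39*1.62^i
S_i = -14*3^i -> [-14, -42, -126, -378, -1134]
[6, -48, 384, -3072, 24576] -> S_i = 6*-8^i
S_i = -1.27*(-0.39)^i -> [-1.27, 0.5, -0.19, 0.08, -0.03]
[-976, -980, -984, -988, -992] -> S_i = -976 + -4*i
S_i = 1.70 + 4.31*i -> [1.7, 6.01, 10.32, 14.63, 18.94]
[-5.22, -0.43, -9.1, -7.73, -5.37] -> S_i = Random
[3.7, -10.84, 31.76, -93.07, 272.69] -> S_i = 3.70*(-2.93)^i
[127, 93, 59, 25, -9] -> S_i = 127 + -34*i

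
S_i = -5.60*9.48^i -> [-5.6, -53.09, -503.27, -4771.04, -45229.46]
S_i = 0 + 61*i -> [0, 61, 122, 183, 244]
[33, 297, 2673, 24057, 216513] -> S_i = 33*9^i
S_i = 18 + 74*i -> [18, 92, 166, 240, 314]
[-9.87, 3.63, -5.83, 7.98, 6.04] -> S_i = Random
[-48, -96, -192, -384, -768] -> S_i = -48*2^i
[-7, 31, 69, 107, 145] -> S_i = -7 + 38*i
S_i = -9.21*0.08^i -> [-9.21, -0.74, -0.06, -0.0, -0.0]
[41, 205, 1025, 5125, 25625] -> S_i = 41*5^i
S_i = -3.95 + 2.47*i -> [-3.95, -1.48, 0.99, 3.46, 5.93]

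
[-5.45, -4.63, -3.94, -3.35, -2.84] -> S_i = -5.45*0.85^i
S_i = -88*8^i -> [-88, -704, -5632, -45056, -360448]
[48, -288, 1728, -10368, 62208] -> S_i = 48*-6^i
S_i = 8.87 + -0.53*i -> [8.87, 8.34, 7.81, 7.28, 6.75]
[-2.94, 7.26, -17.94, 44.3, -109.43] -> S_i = -2.94*(-2.47)^i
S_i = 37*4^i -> [37, 148, 592, 2368, 9472]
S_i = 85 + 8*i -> [85, 93, 101, 109, 117]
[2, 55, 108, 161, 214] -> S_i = 2 + 53*i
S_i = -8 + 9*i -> [-8, 1, 10, 19, 28]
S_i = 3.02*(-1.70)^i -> [3.02, -5.13, 8.73, -14.84, 25.22]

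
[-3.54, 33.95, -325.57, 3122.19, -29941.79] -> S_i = -3.54*(-9.59)^i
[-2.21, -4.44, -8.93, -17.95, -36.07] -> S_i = -2.21*2.01^i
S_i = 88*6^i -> [88, 528, 3168, 19008, 114048]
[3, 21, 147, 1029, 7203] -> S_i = 3*7^i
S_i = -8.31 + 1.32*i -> [-8.31, -6.99, -5.67, -4.35, -3.03]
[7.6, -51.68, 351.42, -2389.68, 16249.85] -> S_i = 7.60*(-6.80)^i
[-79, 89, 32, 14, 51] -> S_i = Random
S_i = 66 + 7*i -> [66, 73, 80, 87, 94]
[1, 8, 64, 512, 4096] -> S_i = 1*8^i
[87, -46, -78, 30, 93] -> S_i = Random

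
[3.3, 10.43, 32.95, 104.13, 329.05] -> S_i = 3.30*3.16^i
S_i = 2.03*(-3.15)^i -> [2.03, -6.39, 20.14, -63.45, 199.87]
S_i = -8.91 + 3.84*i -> [-8.91, -5.07, -1.23, 2.61, 6.45]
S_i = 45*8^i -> [45, 360, 2880, 23040, 184320]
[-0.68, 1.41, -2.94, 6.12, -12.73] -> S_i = -0.68*(-2.08)^i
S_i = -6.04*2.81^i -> [-6.04, -16.97, -47.69, -134.02, -376.58]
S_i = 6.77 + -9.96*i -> [6.77, -3.19, -13.15, -23.11, -33.07]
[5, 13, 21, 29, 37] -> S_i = 5 + 8*i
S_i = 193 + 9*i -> [193, 202, 211, 220, 229]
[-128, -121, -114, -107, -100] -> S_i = -128 + 7*i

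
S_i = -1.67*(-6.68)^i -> [-1.67, 11.16, -74.52, 497.79, -3325.23]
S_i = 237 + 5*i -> [237, 242, 247, 252, 257]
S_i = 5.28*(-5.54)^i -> [5.28, -29.25, 162.05, -897.77, 4973.62]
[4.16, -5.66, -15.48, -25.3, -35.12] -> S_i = 4.16 + -9.82*i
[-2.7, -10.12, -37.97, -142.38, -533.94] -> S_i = -2.70*3.75^i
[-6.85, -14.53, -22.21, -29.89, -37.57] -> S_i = -6.85 + -7.68*i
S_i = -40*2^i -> [-40, -80, -160, -320, -640]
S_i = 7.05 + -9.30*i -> [7.05, -2.25, -11.55, -20.85, -30.15]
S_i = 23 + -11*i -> [23, 12, 1, -10, -21]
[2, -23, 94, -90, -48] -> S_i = Random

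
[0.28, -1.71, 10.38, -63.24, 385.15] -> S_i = 0.28*(-6.09)^i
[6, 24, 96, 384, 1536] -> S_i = 6*4^i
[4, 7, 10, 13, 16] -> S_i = 4 + 3*i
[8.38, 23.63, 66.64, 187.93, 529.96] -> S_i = 8.38*2.82^i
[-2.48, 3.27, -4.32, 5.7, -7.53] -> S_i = -2.48*(-1.32)^i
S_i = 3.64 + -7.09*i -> [3.64, -3.45, -10.54, -17.63, -24.72]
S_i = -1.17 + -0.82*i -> [-1.17, -1.99, -2.81, -3.63, -4.45]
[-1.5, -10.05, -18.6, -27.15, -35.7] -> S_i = -1.50 + -8.55*i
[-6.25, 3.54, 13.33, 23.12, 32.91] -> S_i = -6.25 + 9.79*i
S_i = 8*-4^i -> [8, -32, 128, -512, 2048]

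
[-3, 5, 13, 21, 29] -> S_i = -3 + 8*i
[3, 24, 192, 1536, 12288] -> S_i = 3*8^i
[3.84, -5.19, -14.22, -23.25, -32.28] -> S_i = 3.84 + -9.03*i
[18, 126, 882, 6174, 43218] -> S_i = 18*7^i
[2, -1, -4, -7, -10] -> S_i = 2 + -3*i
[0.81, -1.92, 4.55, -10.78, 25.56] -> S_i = 0.81*(-2.37)^i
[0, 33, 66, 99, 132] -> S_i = 0 + 33*i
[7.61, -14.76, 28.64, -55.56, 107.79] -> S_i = 7.61*(-1.94)^i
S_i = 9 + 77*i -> [9, 86, 163, 240, 317]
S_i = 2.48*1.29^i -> [2.48, 3.2, 4.13, 5.32, 6.87]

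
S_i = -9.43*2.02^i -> [-9.43, -19.05, -38.48, -77.73, -157.01]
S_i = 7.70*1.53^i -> [7.7, 11.78, 18.02, 27.58, 42.19]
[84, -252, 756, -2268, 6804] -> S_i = 84*-3^i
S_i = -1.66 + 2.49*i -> [-1.66, 0.83, 3.32, 5.81, 8.3]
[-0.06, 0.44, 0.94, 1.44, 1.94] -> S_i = -0.06 + 0.50*i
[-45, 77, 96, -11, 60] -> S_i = Random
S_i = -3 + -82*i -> [-3, -85, -167, -249, -331]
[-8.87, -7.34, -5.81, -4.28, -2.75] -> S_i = -8.87 + 1.53*i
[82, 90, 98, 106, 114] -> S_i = 82 + 8*i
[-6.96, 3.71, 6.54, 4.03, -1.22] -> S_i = Random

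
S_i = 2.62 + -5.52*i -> [2.62, -2.9, -8.42, -13.94, -19.46]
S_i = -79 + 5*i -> [-79, -74, -69, -64, -59]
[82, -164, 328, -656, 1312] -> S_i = 82*-2^i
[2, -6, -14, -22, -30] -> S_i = 2 + -8*i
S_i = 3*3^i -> [3, 9, 27, 81, 243]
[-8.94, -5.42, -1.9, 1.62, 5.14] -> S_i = -8.94 + 3.52*i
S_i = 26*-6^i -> [26, -156, 936, -5616, 33696]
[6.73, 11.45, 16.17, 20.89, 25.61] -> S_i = 6.73 + 4.72*i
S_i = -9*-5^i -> [-9, 45, -225, 1125, -5625]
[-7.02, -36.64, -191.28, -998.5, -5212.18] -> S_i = -7.02*5.22^i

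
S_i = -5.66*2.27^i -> [-5.66, -12.85, -29.17, -66.21, -150.29]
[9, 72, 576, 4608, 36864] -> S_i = 9*8^i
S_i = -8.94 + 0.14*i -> [-8.94, -8.8, -8.66, -8.52, -8.38]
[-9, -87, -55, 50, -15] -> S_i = Random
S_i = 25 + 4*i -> [25, 29, 33, 37, 41]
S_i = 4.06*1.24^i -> [4.06, 5.03, 6.24, 7.74, 9.6]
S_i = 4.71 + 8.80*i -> [4.71, 13.51, 22.31, 31.11, 39.91]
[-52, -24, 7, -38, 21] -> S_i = Random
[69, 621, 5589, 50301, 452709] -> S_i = 69*9^i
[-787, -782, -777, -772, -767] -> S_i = -787 + 5*i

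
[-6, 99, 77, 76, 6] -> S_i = Random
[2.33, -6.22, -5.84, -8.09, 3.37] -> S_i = Random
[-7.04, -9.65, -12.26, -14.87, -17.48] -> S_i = -7.04 + -2.61*i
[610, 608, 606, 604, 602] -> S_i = 610 + -2*i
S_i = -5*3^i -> [-5, -15, -45, -135, -405]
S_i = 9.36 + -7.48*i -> [9.36, 1.88, -5.6, -13.08, -20.56]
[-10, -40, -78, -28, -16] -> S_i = Random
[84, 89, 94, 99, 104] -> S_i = 84 + 5*i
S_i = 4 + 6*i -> [4, 10, 16, 22, 28]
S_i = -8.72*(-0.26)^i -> [-8.72, 2.27, -0.59, 0.15, -0.04]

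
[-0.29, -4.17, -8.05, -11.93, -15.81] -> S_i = -0.29 + -3.88*i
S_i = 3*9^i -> [3, 27, 243, 2187, 19683]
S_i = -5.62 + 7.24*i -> [-5.62, 1.62, 8.86, 16.1, 23.34]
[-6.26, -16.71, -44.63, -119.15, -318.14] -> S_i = -6.26*2.67^i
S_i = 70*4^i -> [70, 280, 1120, 4480, 17920]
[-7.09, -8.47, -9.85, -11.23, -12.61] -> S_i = -7.09 + -1.38*i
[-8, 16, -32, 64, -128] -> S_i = -8*-2^i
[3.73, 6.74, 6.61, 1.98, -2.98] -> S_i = Random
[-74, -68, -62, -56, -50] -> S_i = -74 + 6*i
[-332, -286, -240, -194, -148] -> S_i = -332 + 46*i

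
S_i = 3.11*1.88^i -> [3.11, 5.85, 10.99, 20.66, 38.85]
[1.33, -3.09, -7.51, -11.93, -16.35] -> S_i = 1.33 + -4.42*i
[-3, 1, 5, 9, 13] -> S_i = -3 + 4*i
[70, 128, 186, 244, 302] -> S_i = 70 + 58*i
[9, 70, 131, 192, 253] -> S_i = 9 + 61*i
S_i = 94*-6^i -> [94, -564, 3384, -20304, 121824]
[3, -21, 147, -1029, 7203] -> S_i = 3*-7^i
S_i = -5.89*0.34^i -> [-5.89, -2.0, -0.68, -0.23, -0.08]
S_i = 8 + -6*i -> [8, 2, -4, -10, -16]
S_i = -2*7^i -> [-2, -14, -98, -686, -4802]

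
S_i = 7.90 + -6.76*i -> [7.9, 1.14, -5.62, -12.38, -19.14]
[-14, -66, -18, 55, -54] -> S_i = Random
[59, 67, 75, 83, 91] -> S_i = 59 + 8*i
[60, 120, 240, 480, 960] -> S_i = 60*2^i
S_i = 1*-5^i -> [1, -5, 25, -125, 625]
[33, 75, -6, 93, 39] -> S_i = Random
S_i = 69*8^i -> [69, 552, 4416, 35328, 282624]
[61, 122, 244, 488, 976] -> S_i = 61*2^i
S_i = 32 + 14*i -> [32, 46, 60, 74, 88]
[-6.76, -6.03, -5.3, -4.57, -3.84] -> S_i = -6.76 + 0.73*i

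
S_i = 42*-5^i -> [42, -210, 1050, -5250, 26250]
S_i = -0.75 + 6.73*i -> [-0.75, 5.98, 12.71, 19.44, 26.17]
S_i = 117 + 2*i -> [117, 119, 121, 123, 125]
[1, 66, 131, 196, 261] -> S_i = 1 + 65*i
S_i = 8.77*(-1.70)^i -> [8.77, -14.91, 25.35, -43.09, 73.25]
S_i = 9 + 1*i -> [9, 10, 11, 12, 13]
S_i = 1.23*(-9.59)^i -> [1.23, -11.8, 113.12, -1084.83, 10403.5]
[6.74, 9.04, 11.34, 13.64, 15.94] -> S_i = 6.74 + 2.30*i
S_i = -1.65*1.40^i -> [-1.65, -2.31, -3.23, -4.53, -6.34]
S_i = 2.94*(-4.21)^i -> [2.94, -12.38, 52.11, -219.38, 923.58]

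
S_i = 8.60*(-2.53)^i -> [8.6, -21.76, 55.05, -139.27, 352.36]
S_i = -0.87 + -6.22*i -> [-0.87, -7.09, -13.31, -19.53, -25.75]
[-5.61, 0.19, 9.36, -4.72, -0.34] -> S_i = Random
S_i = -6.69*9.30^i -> [-6.69, -62.22, -578.62, -5381.15, -50044.68]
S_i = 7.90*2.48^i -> [7.9, 19.59, 48.59, 120.5, 298.84]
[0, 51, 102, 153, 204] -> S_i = 0 + 51*i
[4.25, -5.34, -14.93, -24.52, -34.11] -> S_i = 4.25 + -9.59*i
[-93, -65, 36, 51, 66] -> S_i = Random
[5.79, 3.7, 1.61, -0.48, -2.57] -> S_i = 5.79 + -2.09*i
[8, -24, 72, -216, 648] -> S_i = 8*-3^i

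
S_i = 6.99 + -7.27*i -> [6.99, -0.28, -7.55, -14.82, -22.09]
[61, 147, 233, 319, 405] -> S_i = 61 + 86*i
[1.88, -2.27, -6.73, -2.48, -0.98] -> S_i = Random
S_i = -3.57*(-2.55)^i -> [-3.57, 9.1, -23.21, 59.2, -150.95]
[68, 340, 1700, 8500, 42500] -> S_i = 68*5^i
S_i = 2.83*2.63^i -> [2.83, 7.44, 19.57, 51.48, 135.4]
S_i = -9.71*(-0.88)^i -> [-9.71, 8.54, -7.52, 6.62, -5.82]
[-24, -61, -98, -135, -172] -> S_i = -24 + -37*i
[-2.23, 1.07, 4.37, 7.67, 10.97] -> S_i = -2.23 + 3.30*i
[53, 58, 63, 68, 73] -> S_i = 53 + 5*i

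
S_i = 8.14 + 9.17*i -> [8.14, 17.31, 26.48, 35.65, 44.82]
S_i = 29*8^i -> [29, 232, 1856, 14848, 118784]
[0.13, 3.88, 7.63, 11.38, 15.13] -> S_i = 0.13 + 3.75*i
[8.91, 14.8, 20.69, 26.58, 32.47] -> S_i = 8.91 + 5.89*i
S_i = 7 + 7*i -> [7, 14, 21, 28, 35]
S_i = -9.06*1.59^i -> [-9.06, -14.41, -22.9, -36.42, -57.91]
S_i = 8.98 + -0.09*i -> [8.98, 8.89, 8.8, 8.71, 8.62]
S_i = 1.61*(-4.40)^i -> [1.61, -7.08, 31.17, -137.15, 603.44]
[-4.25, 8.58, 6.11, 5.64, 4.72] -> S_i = Random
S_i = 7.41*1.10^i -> [7.41, 8.15, 8.97, 9.86, 10.85]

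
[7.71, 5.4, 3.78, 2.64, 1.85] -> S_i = 7.71*0.70^i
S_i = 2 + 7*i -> [2, 9, 16, 23, 30]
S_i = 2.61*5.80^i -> [2.61, 15.14, 87.8, 509.24, 2953.61]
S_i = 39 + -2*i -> [39, 37, 35, 33, 31]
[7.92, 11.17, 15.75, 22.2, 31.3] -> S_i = 7.92*1.41^i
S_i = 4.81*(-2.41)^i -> [4.81, -11.59, 27.94, -67.33, 162.26]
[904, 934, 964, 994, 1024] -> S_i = 904 + 30*i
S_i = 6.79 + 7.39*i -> [6.79, 14.18, 21.57, 28.96, 36.35]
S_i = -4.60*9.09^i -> [-4.6, -41.81, -380.09, -3455.01, -31406.05]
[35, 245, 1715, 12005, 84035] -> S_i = 35*7^i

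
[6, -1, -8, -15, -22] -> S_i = 6 + -7*i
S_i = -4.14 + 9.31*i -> [-4.14, 5.17, 14.48, 23.79, 33.1]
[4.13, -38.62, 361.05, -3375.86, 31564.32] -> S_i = 4.13*(-9.35)^i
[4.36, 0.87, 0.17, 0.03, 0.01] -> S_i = 4.36*0.20^i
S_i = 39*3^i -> [39, 117, 351, 1053, 3159]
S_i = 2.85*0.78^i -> [2.85, 2.22, 1.73, 1.35, 1.05]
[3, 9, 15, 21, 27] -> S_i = 3 + 6*i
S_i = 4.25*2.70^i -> [4.25, 11.48, 30.98, 83.65, 225.86]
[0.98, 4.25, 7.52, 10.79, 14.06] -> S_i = 0.98 + 3.27*i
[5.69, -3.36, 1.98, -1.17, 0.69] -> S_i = 5.69*(-0.59)^i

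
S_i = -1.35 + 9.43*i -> [-1.35, 8.08, 17.51, 26.94, 36.37]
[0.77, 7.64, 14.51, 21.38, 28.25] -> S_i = 0.77 + 6.87*i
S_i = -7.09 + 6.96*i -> [-7.09, -0.13, 6.83, 13.79, 20.75]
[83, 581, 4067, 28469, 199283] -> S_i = 83*7^i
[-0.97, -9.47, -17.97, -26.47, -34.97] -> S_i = -0.97 + -8.50*i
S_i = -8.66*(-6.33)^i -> [-8.66, 54.82, -347.0, 2196.49, -13903.78]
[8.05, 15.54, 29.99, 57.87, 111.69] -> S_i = 8.05*1.93^i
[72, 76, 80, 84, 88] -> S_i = 72 + 4*i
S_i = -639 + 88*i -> [-639, -551, -463, -375, -287]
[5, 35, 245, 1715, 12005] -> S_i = 5*7^i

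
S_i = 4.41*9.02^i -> [4.41, 39.78, 358.8, 3236.37, 29192.06]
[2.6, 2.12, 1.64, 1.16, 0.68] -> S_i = 2.60 + -0.48*i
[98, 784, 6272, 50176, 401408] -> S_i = 98*8^i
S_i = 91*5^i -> [91, 455, 2275, 11375, 56875]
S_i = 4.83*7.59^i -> [4.83, 36.66, 278.25, 2111.9, 16029.29]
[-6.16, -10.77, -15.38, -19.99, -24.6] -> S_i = -6.16 + -4.61*i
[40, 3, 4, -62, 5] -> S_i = Random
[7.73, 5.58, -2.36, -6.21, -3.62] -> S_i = Random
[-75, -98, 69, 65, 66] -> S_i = Random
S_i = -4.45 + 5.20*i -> [-4.45, 0.75, 5.95, 11.15, 16.35]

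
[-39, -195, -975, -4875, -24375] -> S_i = -39*5^i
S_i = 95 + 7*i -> [95, 102, 109, 116, 123]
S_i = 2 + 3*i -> [2, 5, 8, 11, 14]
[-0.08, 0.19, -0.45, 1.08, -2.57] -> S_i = -0.08*(-2.38)^i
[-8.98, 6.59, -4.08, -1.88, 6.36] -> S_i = Random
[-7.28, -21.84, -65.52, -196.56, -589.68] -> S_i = -7.28*3.00^i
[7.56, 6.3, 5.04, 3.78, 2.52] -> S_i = 7.56 + -1.26*i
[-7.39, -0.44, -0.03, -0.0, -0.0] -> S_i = -7.39*0.06^i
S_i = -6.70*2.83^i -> [-6.7, -18.96, -53.66, -151.86, -429.75]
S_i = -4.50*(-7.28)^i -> [-4.5, 32.76, -238.49, 1736.23, -12639.74]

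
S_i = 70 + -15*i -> [70, 55, 40, 25, 10]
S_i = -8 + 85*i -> [-8, 77, 162, 247, 332]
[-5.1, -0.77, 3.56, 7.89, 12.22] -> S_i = -5.10 + 4.33*i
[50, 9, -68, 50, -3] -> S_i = Random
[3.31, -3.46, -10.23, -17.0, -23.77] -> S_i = 3.31 + -6.77*i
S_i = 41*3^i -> [41, 123, 369, 1107, 3321]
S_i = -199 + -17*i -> [-199, -216, -233, -250, -267]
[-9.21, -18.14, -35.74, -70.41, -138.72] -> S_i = -9.21*1.97^i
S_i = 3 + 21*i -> [3, 24, 45, 66, 87]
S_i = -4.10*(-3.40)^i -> [-4.1, 13.94, -47.4, 161.15, -547.9]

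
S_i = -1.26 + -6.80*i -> [-1.26, -8.06, -14.86, -21.66, -28.46]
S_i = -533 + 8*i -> [-533, -525, -517, -509, -501]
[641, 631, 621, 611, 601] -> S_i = 641 + -10*i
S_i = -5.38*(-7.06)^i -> [-5.38, 37.98, -268.16, 1893.2, -13365.99]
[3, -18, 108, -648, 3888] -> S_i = 3*-6^i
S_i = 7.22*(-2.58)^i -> [7.22, -18.63, 48.06, -123.99, 319.9]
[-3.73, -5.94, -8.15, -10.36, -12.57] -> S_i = -3.73 + -2.21*i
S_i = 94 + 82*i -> [94, 176, 258, 340, 422]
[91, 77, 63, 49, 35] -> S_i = 91 + -14*i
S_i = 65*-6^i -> [65, -390, 2340, -14040, 84240]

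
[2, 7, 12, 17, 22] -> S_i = 2 + 5*i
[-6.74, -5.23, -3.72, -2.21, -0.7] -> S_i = -6.74 + 1.51*i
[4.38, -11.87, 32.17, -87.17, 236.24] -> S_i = 4.38*(-2.71)^i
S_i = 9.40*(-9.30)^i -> [9.4, -87.42, 813.01, -7560.96, 70316.89]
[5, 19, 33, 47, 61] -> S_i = 5 + 14*i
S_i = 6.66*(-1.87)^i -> [6.66, -12.45, 23.29, -43.55, 81.44]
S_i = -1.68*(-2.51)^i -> [-1.68, 4.22, -10.58, 26.57, -66.68]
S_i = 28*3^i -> [28, 84, 252, 756, 2268]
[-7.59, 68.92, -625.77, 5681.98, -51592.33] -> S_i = -7.59*(-9.08)^i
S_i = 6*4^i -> [6, 24, 96, 384, 1536]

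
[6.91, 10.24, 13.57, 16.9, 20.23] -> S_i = 6.91 + 3.33*i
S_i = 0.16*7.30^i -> [0.16, 1.17, 8.53, 62.24, 454.37]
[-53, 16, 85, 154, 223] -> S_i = -53 + 69*i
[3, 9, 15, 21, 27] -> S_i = 3 + 6*i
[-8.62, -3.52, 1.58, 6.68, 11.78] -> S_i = -8.62 + 5.10*i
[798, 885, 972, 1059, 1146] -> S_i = 798 + 87*i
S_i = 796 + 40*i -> [796, 836, 876, 916, 956]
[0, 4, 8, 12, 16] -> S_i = 0 + 4*i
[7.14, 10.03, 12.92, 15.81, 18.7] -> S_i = 7.14 + 2.89*i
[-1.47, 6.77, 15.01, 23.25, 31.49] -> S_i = -1.47 + 8.24*i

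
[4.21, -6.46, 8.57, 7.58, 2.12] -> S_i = Random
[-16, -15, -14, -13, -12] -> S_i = -16 + 1*i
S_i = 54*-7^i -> [54, -378, 2646, -18522, 129654]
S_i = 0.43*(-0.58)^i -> [0.43, -0.25, 0.14, -0.08, 0.05]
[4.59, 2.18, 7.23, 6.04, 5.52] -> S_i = Random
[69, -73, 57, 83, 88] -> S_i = Random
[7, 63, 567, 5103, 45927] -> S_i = 7*9^i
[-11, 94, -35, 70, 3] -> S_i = Random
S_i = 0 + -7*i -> [0, -7, -14, -21, -28]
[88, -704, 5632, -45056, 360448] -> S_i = 88*-8^i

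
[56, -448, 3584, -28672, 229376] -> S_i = 56*-8^i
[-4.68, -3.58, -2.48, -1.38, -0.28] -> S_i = -4.68 + 1.10*i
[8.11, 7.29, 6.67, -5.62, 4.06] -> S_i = Random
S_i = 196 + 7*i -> [196, 203, 210, 217, 224]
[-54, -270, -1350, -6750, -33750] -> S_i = -54*5^i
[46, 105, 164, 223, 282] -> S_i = 46 + 59*i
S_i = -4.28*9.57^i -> [-4.28, -40.96, -391.98, -3751.28, -35899.76]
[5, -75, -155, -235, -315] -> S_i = 5 + -80*i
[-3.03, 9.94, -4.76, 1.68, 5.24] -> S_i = Random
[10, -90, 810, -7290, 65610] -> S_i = 10*-9^i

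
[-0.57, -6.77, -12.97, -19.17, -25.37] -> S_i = -0.57 + -6.20*i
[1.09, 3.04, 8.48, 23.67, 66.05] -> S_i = 1.09*2.79^i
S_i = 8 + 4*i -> [8, 12, 16, 20, 24]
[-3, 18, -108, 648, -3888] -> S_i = -3*-6^i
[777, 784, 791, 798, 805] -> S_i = 777 + 7*i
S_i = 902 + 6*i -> [902, 908, 914, 920, 926]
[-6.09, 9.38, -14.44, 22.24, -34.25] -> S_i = -6.09*(-1.54)^i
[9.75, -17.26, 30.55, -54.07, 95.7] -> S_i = 9.75*(-1.77)^i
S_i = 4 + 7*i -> [4, 11, 18, 25, 32]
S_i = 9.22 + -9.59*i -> [9.22, -0.37, -9.96, -19.55, -29.14]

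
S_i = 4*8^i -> [4, 32, 256, 2048, 16384]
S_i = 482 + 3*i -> [482, 485, 488, 491, 494]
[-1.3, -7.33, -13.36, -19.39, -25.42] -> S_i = -1.30 + -6.03*i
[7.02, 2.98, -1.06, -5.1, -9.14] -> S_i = 7.02 + -4.04*i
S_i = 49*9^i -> [49, 441, 3969, 35721, 321489]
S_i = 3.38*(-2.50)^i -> [3.38, -8.45, 21.12, -52.81, 132.03]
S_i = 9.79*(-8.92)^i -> [9.79, -87.33, 778.96, -6948.28, 61978.65]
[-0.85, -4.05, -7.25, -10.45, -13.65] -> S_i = -0.85 + -3.20*i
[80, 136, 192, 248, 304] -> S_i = 80 + 56*i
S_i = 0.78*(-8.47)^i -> [0.78, -6.61, 55.96, -473.96, 4014.47]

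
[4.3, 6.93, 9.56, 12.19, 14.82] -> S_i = 4.30 + 2.63*i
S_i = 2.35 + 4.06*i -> [2.35, 6.41, 10.47, 14.53, 18.59]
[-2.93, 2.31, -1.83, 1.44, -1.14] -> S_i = -2.93*(-0.79)^i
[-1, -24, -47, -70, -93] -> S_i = -1 + -23*i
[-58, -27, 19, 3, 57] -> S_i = Random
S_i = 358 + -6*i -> [358, 352, 346, 340, 334]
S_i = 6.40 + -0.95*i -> [6.4, 5.45, 4.5, 3.55, 2.6]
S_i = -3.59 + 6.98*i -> [-3.59, 3.39, 10.37, 17.35, 24.33]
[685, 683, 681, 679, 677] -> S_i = 685 + -2*i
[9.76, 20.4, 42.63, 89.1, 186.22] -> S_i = 9.76*2.09^i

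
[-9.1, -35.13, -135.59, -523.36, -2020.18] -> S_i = -9.10*3.86^i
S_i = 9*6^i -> [9, 54, 324, 1944, 11664]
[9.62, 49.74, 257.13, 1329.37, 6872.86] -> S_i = 9.62*5.17^i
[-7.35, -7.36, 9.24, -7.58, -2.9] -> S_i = Random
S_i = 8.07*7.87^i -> [8.07, 63.51, 499.83, 3933.67, 30957.97]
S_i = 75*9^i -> [75, 675, 6075, 54675, 492075]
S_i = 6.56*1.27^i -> [6.56, 8.33, 10.58, 13.44, 17.07]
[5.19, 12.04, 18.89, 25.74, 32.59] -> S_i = 5.19 + 6.85*i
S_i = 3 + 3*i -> [3, 6, 9, 12, 15]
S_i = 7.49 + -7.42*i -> [7.49, 0.07, -7.35, -14.77, -22.19]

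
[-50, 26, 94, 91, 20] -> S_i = Random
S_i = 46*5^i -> [46, 230, 1150, 5750, 28750]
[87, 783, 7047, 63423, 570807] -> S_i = 87*9^i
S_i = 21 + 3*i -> [21, 24, 27, 30, 33]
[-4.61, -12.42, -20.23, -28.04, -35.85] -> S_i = -4.61 + -7.81*i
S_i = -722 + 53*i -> [-722, -669, -616, -563, -510]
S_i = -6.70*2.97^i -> [-6.7, -19.9, -59.1, -175.53, -521.32]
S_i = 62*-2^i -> [62, -124, 248, -496, 992]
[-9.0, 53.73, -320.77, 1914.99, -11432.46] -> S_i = -9.00*(-5.97)^i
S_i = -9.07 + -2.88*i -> [-9.07, -11.95, -14.83, -17.71, -20.59]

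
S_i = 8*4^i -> [8, 32, 128, 512, 2048]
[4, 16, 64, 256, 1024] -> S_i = 4*4^i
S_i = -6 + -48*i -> [-6, -54, -102, -150, -198]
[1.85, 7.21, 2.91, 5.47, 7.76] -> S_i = Random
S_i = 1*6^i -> [1, 6, 36, 216, 1296]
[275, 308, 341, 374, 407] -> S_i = 275 + 33*i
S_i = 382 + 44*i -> [382, 426, 470, 514, 558]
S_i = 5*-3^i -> [5, -15, 45, -135, 405]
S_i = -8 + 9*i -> [-8, 1, 10, 19, 28]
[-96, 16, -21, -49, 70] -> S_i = Random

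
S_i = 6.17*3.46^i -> [6.17, 21.35, 73.86, 255.57, 884.28]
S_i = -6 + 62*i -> [-6, 56, 118, 180, 242]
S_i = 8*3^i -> [8, 24, 72, 216, 648]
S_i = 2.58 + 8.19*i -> [2.58, 10.77, 18.96, 27.15, 35.34]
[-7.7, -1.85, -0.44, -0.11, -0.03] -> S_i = -7.70*0.24^i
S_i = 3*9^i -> [3, 27, 243, 2187, 19683]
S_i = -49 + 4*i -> [-49, -45, -41, -37, -33]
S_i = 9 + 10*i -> [9, 19, 29, 39, 49]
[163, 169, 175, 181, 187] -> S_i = 163 + 6*i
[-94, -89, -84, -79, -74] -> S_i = -94 + 5*i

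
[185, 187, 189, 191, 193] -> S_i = 185 + 2*i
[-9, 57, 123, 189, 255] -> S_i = -9 + 66*i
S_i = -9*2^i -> [-9, -18, -36, -72, -144]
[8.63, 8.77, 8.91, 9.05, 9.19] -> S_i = 8.63 + 0.14*i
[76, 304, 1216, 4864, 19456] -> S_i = 76*4^i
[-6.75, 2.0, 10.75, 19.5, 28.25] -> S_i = -6.75 + 8.75*i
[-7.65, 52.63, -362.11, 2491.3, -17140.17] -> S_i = -7.65*(-6.88)^i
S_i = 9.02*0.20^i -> [9.02, 1.8, 0.36, 0.07, 0.01]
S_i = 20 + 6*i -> [20, 26, 32, 38, 44]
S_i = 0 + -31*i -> [0, -31, -62, -93, -124]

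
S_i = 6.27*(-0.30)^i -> [6.27, -1.88, 0.56, -0.17, 0.05]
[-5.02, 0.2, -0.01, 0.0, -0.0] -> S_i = -5.02*(-0.04)^i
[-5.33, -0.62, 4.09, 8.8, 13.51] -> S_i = -5.33 + 4.71*i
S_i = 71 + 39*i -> [71, 110, 149, 188, 227]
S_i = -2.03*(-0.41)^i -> [-2.03, 0.83, -0.34, 0.14, -0.06]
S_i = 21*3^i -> [21, 63, 189, 567, 1701]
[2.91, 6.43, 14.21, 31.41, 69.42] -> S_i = 2.91*2.21^i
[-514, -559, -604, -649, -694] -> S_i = -514 + -45*i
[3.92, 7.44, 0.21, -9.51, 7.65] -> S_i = Random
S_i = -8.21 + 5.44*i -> [-8.21, -2.77, 2.67, 8.11, 13.55]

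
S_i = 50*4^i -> [50, 200, 800, 3200, 12800]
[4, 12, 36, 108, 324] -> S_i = 4*3^i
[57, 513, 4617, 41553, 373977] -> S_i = 57*9^i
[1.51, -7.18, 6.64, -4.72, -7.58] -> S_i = Random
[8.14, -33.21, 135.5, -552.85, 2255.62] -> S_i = 8.14*(-4.08)^i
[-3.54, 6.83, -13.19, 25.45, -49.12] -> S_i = -3.54*(-1.93)^i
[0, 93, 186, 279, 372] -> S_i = 0 + 93*i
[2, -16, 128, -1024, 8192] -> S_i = 2*-8^i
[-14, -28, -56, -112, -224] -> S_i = -14*2^i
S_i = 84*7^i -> [84, 588, 4116, 28812, 201684]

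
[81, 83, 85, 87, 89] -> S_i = 81 + 2*i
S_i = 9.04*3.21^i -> [9.04, 29.02, 93.15, 299.01, 959.82]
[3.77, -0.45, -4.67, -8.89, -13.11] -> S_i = 3.77 + -4.22*i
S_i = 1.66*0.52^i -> [1.66, 0.86, 0.45, 0.23, 0.12]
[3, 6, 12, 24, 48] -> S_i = 3*2^i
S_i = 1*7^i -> [1, 7, 49, 343, 2401]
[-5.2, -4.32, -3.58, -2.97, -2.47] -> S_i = -5.20*0.83^i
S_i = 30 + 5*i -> [30, 35, 40, 45, 50]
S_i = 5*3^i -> [5, 15, 45, 135, 405]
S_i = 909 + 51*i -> [909, 960, 1011, 1062, 1113]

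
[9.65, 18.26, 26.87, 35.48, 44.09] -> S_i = 9.65 + 8.61*i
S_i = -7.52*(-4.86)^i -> [-7.52, 36.55, -177.62, 863.23, -4195.3]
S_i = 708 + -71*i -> [708, 637, 566, 495, 424]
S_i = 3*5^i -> [3, 15, 75, 375, 1875]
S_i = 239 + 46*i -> [239, 285, 331, 377, 423]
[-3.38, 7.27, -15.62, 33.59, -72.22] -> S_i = -3.38*(-2.15)^i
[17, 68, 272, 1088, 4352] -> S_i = 17*4^i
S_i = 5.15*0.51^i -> [5.15, 2.63, 1.34, 0.68, 0.35]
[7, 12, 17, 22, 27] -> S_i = 7 + 5*i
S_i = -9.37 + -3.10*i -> [-9.37, -12.47, -15.57, -18.67, -21.77]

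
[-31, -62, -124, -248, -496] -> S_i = -31*2^i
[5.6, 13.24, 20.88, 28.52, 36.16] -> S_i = 5.60 + 7.64*i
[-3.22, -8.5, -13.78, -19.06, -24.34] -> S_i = -3.22 + -5.28*i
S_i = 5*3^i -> [5, 15, 45, 135, 405]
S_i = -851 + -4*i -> [-851, -855, -859, -863, -867]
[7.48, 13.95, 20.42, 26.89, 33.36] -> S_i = 7.48 + 6.47*i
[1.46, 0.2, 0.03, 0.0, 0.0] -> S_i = 1.46*0.14^i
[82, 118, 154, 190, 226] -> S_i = 82 + 36*i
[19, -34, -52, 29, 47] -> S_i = Random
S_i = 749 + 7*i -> [749, 756, 763, 770, 777]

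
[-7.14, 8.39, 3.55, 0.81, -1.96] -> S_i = Random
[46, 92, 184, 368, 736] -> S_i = 46*2^i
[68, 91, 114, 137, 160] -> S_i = 68 + 23*i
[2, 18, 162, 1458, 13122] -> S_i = 2*9^i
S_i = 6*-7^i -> [6, -42, 294, -2058, 14406]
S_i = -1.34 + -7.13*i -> [-1.34, -8.47, -15.6, -22.73, -29.86]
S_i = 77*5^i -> [77, 385, 1925, 9625, 48125]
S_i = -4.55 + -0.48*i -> [-4.55, -5.03, -5.51, -5.99, -6.47]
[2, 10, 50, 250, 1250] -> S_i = 2*5^i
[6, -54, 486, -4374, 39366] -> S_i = 6*-9^i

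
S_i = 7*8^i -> [7, 56, 448, 3584, 28672]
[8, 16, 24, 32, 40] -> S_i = 8 + 8*i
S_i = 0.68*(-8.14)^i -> [0.68, -5.54, 45.06, -366.76, 2985.43]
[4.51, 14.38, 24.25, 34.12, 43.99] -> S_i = 4.51 + 9.87*i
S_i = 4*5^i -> [4, 20, 100, 500, 2500]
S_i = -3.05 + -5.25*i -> [-3.05, -8.3, -13.55, -18.8, -24.05]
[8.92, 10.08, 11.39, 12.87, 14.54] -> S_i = 8.92*1.13^i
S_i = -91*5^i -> [-91, -455, -2275, -11375, -56875]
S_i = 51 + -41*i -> [51, 10, -31, -72, -113]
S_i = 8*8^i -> [8, 64, 512, 4096, 32768]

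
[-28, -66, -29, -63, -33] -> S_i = Random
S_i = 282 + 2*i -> [282, 284, 286, 288, 290]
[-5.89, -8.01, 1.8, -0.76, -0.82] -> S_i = Random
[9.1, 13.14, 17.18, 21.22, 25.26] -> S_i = 9.10 + 4.04*i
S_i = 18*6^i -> [18, 108, 648, 3888, 23328]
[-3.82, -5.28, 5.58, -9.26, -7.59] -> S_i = Random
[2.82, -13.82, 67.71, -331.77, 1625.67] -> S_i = 2.82*(-4.90)^i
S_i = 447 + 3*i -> [447, 450, 453, 456, 459]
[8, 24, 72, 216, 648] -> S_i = 8*3^i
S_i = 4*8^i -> [4, 32, 256, 2048, 16384]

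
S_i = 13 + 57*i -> [13, 70, 127, 184, 241]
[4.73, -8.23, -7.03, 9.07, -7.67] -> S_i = Random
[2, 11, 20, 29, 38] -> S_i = 2 + 9*i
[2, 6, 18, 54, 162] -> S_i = 2*3^i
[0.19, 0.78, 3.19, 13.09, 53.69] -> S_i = 0.19*4.10^i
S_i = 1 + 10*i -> [1, 11, 21, 31, 41]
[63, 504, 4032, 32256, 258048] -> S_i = 63*8^i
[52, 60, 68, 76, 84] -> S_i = 52 + 8*i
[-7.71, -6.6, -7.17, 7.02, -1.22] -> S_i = Random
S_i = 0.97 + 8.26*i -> [0.97, 9.23, 17.49, 25.75, 34.01]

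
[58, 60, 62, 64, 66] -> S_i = 58 + 2*i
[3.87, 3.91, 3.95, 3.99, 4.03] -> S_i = 3.87*1.01^i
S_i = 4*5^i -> [4, 20, 100, 500, 2500]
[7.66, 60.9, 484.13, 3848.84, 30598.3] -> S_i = 7.66*7.95^i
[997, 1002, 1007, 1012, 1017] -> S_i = 997 + 5*i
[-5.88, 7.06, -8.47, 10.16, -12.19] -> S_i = -5.88*(-1.20)^i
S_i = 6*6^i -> [6, 36, 216, 1296, 7776]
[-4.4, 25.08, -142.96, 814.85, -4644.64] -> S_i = -4.40*(-5.70)^i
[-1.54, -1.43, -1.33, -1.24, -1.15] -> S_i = -1.54*0.93^i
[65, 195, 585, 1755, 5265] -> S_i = 65*3^i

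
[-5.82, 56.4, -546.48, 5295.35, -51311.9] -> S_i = -5.82*(-9.69)^i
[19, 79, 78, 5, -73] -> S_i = Random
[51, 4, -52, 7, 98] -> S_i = Random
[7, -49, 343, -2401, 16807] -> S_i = 7*-7^i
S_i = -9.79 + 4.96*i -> [-9.79, -4.83, 0.13, 5.09, 10.05]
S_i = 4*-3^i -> [4, -12, 36, -108, 324]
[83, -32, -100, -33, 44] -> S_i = Random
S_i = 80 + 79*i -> [80, 159, 238, 317, 396]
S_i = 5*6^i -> [5, 30, 180, 1080, 6480]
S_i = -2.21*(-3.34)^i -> [-2.21, 7.38, -24.65, 82.34, -275.03]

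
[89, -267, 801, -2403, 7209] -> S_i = 89*-3^i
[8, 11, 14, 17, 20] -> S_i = 8 + 3*i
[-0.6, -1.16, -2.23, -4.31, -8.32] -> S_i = -0.60*1.93^i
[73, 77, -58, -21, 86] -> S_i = Random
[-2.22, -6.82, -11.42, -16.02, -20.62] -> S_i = -2.22 + -4.60*i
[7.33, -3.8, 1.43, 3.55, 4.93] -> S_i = Random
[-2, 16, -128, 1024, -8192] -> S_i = -2*-8^i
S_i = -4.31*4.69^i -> [-4.31, -20.21, -94.8, -444.63, -2085.3]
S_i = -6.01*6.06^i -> [-6.01, -36.42, -220.71, -1337.5, -8105.22]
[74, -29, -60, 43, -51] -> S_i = Random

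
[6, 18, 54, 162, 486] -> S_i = 6*3^i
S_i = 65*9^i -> [65, 585, 5265, 47385, 426465]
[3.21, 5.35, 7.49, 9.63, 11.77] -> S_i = 3.21 + 2.14*i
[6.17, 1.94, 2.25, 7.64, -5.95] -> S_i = Random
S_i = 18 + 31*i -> [18, 49, 80, 111, 142]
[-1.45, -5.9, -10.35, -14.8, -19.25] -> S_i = -1.45 + -4.45*i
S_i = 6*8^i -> [6, 48, 384, 3072, 24576]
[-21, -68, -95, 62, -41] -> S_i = Random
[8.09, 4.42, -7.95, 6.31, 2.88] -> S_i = Random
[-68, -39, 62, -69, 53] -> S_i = Random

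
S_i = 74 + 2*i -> [74, 76, 78, 80, 82]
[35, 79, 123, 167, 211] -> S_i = 35 + 44*i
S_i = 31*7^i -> [31, 217, 1519, 10633, 74431]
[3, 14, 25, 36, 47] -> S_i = 3 + 11*i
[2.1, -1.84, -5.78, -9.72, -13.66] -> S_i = 2.10 + -3.94*i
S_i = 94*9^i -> [94, 846, 7614, 68526, 616734]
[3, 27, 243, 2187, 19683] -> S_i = 3*9^i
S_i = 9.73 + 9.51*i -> [9.73, 19.24, 28.75, 38.26, 47.77]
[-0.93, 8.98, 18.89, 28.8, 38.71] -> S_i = -0.93 + 9.91*i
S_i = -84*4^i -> [-84, -336, -1344, -5376, -21504]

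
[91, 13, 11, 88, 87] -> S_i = Random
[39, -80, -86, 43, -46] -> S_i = Random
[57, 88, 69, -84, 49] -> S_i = Random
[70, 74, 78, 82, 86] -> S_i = 70 + 4*i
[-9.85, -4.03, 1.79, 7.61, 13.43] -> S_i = -9.85 + 5.82*i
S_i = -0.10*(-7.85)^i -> [-0.1, 0.78, -6.16, 48.37, -379.73]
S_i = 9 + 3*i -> [9, 12, 15, 18, 21]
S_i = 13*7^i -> [13, 91, 637, 4459, 31213]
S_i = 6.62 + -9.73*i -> [6.62, -3.11, -12.84, -22.57, -32.3]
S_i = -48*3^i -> [-48, -144, -432, -1296, -3888]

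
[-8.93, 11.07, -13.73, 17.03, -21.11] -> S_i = -8.93*(-1.24)^i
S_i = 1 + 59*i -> [1, 60, 119, 178, 237]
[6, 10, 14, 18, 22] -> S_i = 6 + 4*i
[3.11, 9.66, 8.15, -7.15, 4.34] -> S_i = Random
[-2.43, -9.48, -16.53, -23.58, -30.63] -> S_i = -2.43 + -7.05*i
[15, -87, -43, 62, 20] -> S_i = Random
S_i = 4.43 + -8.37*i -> [4.43, -3.94, -12.31, -20.68, -29.05]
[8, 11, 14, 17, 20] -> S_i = 8 + 3*i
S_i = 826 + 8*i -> [826, 834, 842, 850, 858]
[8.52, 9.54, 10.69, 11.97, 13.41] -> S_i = 8.52*1.12^i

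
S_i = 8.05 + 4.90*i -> [8.05, 12.95, 17.85, 22.75, 27.65]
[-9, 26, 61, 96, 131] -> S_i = -9 + 35*i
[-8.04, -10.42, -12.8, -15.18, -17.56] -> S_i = -8.04 + -2.38*i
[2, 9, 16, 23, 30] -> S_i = 2 + 7*i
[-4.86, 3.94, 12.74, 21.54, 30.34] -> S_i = -4.86 + 8.80*i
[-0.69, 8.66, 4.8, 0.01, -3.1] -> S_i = Random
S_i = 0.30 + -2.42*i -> [0.3, -2.12, -4.54, -6.96, -9.38]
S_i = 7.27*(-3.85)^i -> [7.27, -27.99, 107.76, -414.87, 1597.27]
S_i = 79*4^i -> [79, 316, 1264, 5056, 20224]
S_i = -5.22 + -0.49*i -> [-5.22, -5.71, -6.2, -6.69, -7.18]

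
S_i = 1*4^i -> [1, 4, 16, 64, 256]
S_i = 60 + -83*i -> [60, -23, -106, -189, -272]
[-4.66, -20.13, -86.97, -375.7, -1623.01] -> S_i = -4.66*4.32^i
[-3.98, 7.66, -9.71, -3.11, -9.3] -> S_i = Random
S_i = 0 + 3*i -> [0, 3, 6, 9, 12]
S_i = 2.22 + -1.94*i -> [2.22, 0.28, -1.66, -3.6, -5.54]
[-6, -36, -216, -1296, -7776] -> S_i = -6*6^i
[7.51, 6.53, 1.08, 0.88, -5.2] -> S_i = Random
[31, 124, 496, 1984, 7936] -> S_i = 31*4^i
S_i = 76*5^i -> [76, 380, 1900, 9500, 47500]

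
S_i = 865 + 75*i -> [865, 940, 1015, 1090, 1165]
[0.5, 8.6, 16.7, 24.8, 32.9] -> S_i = 0.50 + 8.10*i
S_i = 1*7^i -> [1, 7, 49, 343, 2401]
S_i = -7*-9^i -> [-7, 63, -567, 5103, -45927]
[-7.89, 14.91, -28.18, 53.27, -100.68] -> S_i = -7.89*(-1.89)^i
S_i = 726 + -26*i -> [726, 700, 674, 648, 622]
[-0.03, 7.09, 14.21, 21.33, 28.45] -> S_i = -0.03 + 7.12*i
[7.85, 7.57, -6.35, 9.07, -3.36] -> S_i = Random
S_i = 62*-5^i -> [62, -310, 1550, -7750, 38750]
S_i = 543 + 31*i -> [543, 574, 605, 636, 667]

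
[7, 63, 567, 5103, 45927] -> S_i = 7*9^i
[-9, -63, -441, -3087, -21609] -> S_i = -9*7^i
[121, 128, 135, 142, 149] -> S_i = 121 + 7*i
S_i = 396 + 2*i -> [396, 398, 400, 402, 404]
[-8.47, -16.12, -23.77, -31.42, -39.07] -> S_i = -8.47 + -7.65*i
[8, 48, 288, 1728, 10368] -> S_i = 8*6^i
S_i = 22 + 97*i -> [22, 119, 216, 313, 410]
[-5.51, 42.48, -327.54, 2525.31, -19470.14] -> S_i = -5.51*(-7.71)^i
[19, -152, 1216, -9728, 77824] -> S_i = 19*-8^i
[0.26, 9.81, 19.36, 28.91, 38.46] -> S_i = 0.26 + 9.55*i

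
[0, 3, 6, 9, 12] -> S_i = 0 + 3*i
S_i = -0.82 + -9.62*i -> [-0.82, -10.44, -20.06, -29.68, -39.3]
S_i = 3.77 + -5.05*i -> [3.77, -1.28, -6.33, -11.38, -16.43]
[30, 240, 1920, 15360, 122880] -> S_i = 30*8^i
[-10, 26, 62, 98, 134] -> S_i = -10 + 36*i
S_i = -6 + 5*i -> [-6, -1, 4, 9, 14]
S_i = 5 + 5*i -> [5, 10, 15, 20, 25]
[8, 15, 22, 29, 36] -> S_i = 8 + 7*i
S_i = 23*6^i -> [23, 138, 828, 4968, 29808]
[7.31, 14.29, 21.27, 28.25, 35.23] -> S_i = 7.31 + 6.98*i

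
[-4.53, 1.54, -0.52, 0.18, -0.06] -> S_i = -4.53*(-0.34)^i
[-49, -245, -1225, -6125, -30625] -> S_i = -49*5^i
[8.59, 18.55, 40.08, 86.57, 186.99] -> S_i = 8.59*2.16^i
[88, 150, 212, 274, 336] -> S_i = 88 + 62*i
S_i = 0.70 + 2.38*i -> [0.7, 3.08, 5.46, 7.84, 10.22]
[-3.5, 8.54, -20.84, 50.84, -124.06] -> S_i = -3.50*(-2.44)^i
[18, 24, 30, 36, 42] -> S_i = 18 + 6*i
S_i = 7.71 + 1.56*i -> [7.71, 9.27, 10.83, 12.39, 13.95]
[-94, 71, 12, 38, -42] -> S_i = Random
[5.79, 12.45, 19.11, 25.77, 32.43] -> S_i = 5.79 + 6.66*i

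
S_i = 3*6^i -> [3, 18, 108, 648, 3888]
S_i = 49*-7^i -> [49, -343, 2401, -16807, 117649]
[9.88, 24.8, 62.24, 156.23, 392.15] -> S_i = 9.88*2.51^i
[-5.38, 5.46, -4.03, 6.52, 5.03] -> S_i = Random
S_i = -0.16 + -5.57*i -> [-0.16, -5.73, -11.3, -16.87, -22.44]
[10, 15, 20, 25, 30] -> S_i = 10 + 5*i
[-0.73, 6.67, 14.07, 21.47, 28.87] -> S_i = -0.73 + 7.40*i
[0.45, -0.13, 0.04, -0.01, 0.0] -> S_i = 0.45*(-0.29)^i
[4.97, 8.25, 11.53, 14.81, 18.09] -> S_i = 4.97 + 3.28*i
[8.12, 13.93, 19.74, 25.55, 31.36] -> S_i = 8.12 + 5.81*i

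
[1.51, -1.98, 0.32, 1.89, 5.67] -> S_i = Random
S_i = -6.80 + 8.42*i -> [-6.8, 1.62, 10.04, 18.46, 26.88]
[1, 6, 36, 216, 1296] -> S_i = 1*6^i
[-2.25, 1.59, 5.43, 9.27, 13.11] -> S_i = -2.25 + 3.84*i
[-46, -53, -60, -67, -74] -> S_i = -46 + -7*i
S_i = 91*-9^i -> [91, -819, 7371, -66339, 597051]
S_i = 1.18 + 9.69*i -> [1.18, 10.87, 20.56, 30.25, 39.94]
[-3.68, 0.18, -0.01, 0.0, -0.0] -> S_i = -3.68*(-0.05)^i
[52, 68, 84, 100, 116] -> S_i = 52 + 16*i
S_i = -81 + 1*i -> [-81, -80, -79, -78, -77]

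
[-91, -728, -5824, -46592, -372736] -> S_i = -91*8^i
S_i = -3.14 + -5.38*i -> [-3.14, -8.52, -13.9, -19.28, -24.66]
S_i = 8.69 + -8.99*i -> [8.69, -0.3, -9.29, -18.28, -27.27]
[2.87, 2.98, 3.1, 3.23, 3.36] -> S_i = 2.87*1.04^i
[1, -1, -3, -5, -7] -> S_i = 1 + -2*i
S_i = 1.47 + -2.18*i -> [1.47, -0.71, -2.89, -5.07, -7.25]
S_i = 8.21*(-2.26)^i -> [8.21, -18.55, 41.93, -94.77, 214.18]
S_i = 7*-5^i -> [7, -35, 175, -875, 4375]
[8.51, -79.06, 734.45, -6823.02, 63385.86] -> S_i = 8.51*(-9.29)^i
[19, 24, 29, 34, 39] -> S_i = 19 + 5*i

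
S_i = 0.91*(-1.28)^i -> [0.91, -1.16, 1.49, -1.91, 2.44]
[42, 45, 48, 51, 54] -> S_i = 42 + 3*i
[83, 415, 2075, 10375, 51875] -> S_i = 83*5^i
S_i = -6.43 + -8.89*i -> [-6.43, -15.32, -24.21, -33.1, -41.99]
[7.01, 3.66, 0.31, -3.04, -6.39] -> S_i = 7.01 + -3.35*i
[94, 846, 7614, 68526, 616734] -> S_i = 94*9^i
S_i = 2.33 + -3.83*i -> [2.33, -1.5, -5.33, -9.16, -12.99]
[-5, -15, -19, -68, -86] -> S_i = Random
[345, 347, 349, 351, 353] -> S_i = 345 + 2*i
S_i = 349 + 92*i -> [349, 441, 533, 625, 717]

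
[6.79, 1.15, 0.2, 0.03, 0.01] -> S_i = 6.79*0.17^i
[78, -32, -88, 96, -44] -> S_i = Random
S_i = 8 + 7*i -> [8, 15, 22, 29, 36]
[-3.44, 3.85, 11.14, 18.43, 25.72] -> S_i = -3.44 + 7.29*i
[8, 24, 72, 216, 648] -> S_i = 8*3^i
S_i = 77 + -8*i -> [77, 69, 61, 53, 45]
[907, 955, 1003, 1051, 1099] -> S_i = 907 + 48*i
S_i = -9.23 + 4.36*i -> [-9.23, -4.87, -0.51, 3.85, 8.21]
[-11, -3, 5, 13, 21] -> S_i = -11 + 8*i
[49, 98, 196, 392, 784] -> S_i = 49*2^i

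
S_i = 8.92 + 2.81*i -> [8.92, 11.73, 14.54, 17.35, 20.16]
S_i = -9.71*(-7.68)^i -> [-9.71, 74.57, -572.72, 4398.48, -33780.35]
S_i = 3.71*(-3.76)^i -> [3.71, -13.95, 52.45, -197.21, 741.52]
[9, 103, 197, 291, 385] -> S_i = 9 + 94*i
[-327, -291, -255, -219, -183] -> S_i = -327 + 36*i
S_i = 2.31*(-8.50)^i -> [2.31, -19.64, 166.9, -1418.63, 12058.34]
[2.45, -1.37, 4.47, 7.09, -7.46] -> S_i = Random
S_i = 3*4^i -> [3, 12, 48, 192, 768]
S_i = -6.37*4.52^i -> [-6.37, -28.79, -130.14, -588.24, -2658.85]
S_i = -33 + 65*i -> [-33, 32, 97, 162, 227]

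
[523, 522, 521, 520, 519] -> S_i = 523 + -1*i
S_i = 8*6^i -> [8, 48, 288, 1728, 10368]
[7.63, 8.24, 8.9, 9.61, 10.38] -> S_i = 7.63*1.08^i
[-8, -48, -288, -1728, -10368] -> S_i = -8*6^i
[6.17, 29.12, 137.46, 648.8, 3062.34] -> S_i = 6.17*4.72^i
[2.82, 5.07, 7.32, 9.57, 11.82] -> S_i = 2.82 + 2.25*i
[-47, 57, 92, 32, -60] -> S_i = Random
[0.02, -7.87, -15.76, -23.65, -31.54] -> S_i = 0.02 + -7.89*i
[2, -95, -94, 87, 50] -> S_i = Random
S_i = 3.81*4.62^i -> [3.81, 17.6, 81.32, 375.71, 1735.77]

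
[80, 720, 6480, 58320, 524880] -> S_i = 80*9^i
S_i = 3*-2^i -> [3, -6, 12, -24, 48]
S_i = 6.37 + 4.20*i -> [6.37, 10.57, 14.77, 18.97, 23.17]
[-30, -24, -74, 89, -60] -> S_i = Random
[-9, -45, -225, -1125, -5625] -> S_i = -9*5^i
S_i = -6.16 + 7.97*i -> [-6.16, 1.81, 9.78, 17.75, 25.72]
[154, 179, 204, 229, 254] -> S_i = 154 + 25*i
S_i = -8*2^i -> [-8, -16, -32, -64, -128]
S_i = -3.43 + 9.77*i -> [-3.43, 6.34, 16.11, 25.88, 35.65]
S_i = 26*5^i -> [26, 130, 650, 3250, 16250]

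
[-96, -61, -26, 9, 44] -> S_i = -96 + 35*i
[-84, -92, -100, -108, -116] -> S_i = -84 + -8*i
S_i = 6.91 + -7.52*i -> [6.91, -0.61, -8.13, -15.65, -23.17]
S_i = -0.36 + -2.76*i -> [-0.36, -3.12, -5.88, -8.64, -11.4]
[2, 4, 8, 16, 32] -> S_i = 2*2^i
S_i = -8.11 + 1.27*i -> [-8.11, -6.84, -5.57, -4.3, -3.03]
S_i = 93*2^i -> [93, 186, 372, 744, 1488]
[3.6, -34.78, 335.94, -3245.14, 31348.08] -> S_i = 3.60*(-9.66)^i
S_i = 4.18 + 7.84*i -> [4.18, 12.02, 19.86, 27.7, 35.54]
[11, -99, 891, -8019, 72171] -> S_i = 11*-9^i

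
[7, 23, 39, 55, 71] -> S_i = 7 + 16*i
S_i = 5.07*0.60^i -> [5.07, 3.04, 1.83, 1.1, 0.66]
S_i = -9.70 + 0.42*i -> [-9.7, -9.28, -8.86, -8.44, -8.02]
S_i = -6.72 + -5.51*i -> [-6.72, -12.23, -17.74, -23.25, -28.76]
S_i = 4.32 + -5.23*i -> [4.32, -0.91, -6.14, -11.37, -16.6]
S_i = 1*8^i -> [1, 8, 64, 512, 4096]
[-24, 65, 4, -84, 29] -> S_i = Random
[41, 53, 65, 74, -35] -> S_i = Random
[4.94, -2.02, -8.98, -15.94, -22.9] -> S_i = 4.94 + -6.96*i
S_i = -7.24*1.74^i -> [-7.24, -12.6, -21.92, -38.14, -66.36]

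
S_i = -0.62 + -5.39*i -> [-0.62, -6.01, -11.4, -16.79, -22.18]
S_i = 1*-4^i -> [1, -4, 16, -64, 256]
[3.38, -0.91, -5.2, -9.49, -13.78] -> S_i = 3.38 + -4.29*i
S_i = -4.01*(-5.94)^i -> [-4.01, 23.82, -141.49, 840.43, -4992.18]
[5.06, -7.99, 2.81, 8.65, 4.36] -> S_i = Random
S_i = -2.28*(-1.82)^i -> [-2.28, 4.15, -7.55, 13.75, -25.02]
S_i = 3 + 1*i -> [3, 4, 5, 6, 7]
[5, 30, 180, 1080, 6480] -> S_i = 5*6^i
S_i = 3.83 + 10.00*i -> [3.83, 13.83, 23.83, 33.83, 43.83]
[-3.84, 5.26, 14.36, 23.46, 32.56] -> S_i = -3.84 + 9.10*i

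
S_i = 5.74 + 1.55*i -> [5.74, 7.29, 8.84, 10.39, 11.94]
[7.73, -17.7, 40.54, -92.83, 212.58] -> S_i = 7.73*(-2.29)^i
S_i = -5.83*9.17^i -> [-5.83, -53.46, -490.24, -4495.49, -41223.6]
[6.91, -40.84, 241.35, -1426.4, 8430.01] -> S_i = 6.91*(-5.91)^i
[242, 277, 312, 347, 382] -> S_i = 242 + 35*i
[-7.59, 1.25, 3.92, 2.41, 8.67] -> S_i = Random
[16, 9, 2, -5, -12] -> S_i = 16 + -7*i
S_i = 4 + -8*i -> [4, -4, -12, -20, -28]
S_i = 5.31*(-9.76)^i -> [5.31, -51.83, 505.82, -4936.78, 48182.99]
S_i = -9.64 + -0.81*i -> [-9.64, -10.45, -11.26, -12.07, -12.88]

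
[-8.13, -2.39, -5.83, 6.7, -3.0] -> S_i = Random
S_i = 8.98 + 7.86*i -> [8.98, 16.84, 24.7, 32.56, 40.42]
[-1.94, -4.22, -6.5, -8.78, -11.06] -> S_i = -1.94 + -2.28*i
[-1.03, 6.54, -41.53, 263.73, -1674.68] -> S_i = -1.03*(-6.35)^i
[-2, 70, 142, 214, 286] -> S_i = -2 + 72*i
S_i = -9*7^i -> [-9, -63, -441, -3087, -21609]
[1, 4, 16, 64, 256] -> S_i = 1*4^i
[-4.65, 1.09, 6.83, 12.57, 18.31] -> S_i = -4.65 + 5.74*i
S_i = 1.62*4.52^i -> [1.62, 7.32, 33.1, 149.6, 676.19]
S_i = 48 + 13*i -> [48, 61, 74, 87, 100]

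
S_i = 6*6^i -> [6, 36, 216, 1296, 7776]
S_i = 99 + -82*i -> [99, 17, -65, -147, -229]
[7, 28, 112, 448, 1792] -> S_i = 7*4^i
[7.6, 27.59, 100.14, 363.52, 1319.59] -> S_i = 7.60*3.63^i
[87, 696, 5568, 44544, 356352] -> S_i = 87*8^i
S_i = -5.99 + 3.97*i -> [-5.99, -2.02, 1.95, 5.92, 9.89]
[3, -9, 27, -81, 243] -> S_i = 3*-3^i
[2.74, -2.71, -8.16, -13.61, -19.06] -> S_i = 2.74 + -5.45*i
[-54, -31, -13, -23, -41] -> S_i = Random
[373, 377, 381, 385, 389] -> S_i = 373 + 4*i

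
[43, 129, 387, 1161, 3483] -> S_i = 43*3^i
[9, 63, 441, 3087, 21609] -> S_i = 9*7^i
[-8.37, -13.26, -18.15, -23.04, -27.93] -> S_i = -8.37 + -4.89*i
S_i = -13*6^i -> [-13, -78, -468, -2808, -16848]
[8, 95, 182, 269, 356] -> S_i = 8 + 87*i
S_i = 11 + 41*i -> [11, 52, 93, 134, 175]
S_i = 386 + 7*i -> [386, 393, 400, 407, 414]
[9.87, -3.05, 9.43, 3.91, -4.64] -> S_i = Random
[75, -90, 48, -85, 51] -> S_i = Random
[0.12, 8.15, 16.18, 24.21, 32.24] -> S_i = 0.12 + 8.03*i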